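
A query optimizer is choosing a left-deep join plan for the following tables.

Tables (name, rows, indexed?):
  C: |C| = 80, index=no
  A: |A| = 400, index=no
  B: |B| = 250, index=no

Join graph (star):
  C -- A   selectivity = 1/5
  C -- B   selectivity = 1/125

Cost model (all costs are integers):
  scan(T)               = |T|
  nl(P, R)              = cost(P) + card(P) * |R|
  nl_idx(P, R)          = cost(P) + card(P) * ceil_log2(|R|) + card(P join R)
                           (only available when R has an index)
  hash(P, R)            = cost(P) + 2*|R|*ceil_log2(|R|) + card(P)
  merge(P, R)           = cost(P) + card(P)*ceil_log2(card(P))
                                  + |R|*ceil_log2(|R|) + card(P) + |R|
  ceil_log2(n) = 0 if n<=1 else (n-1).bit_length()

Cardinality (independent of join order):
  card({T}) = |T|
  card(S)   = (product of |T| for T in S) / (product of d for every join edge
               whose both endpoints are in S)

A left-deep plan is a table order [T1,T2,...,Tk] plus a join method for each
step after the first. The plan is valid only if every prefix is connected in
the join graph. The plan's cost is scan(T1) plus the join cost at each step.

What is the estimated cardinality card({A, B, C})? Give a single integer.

Tables in S: A(400), B(250), C(80)
Edges inside S: C-A(d=5), C-B(d=125)
numerator = 400 * 250 * 80 = 8000000
denominator = 5 * 125 = 625
card(S) = 8000000 / 625 = 12800

12800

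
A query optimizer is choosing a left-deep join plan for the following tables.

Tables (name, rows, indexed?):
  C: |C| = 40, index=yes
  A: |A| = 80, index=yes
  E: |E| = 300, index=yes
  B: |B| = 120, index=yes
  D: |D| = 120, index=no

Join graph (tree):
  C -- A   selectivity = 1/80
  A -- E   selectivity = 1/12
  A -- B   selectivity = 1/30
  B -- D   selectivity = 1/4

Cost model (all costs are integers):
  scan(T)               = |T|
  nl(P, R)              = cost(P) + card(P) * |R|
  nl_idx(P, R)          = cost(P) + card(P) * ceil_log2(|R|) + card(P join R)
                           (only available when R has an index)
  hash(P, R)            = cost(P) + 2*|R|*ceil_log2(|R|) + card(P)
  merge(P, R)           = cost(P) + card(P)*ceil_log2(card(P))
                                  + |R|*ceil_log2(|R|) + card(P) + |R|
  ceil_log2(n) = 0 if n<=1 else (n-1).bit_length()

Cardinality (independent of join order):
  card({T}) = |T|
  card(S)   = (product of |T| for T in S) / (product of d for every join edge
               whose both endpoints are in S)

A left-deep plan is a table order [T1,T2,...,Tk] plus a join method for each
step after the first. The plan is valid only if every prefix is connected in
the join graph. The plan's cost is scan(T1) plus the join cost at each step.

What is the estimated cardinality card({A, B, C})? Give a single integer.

160

Tables in S: A(80), B(120), C(40)
Edges inside S: C-A(d=80), A-B(d=30)
numerator = 80 * 120 * 40 = 384000
denominator = 80 * 30 = 2400
card(S) = 384000 / 2400 = 160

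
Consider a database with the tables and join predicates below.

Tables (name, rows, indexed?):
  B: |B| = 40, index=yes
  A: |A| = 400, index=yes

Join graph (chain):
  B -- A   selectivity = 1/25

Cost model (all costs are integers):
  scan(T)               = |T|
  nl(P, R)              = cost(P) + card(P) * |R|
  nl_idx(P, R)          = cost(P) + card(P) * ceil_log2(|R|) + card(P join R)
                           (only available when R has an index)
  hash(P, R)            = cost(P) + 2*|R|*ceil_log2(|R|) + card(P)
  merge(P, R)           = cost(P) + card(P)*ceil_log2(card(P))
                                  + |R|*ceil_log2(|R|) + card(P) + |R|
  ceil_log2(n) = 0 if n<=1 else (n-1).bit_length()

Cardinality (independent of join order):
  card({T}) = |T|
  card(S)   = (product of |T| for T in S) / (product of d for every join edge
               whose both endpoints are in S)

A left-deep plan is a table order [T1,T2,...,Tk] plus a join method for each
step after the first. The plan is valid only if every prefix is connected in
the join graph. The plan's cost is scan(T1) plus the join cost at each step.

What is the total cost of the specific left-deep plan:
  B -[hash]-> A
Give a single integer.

7280

step 1: scan B: cost=40, card=40
step 2: join A via hash
    card(P join A) = 40*400/(25) = 640
    cost = 40 + 2*400*9 + 40 = 7280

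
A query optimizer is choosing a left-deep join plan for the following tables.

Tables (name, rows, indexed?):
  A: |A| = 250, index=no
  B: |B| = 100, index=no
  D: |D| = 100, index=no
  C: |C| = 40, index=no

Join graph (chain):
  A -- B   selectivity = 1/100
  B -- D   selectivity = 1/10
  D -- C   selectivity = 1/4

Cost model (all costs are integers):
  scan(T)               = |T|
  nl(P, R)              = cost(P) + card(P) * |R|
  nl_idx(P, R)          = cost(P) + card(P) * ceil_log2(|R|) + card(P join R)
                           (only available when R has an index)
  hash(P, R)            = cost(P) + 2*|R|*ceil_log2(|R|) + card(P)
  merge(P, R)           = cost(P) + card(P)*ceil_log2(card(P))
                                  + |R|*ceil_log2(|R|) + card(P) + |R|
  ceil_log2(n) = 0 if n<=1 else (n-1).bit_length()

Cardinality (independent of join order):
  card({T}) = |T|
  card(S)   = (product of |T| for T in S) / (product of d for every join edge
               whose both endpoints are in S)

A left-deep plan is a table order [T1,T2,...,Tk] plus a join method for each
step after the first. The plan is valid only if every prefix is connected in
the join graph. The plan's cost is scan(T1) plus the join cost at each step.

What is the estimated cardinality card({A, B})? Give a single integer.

250

Tables in S: A(250), B(100)
Edges inside S: A-B(d=100)
numerator = 250 * 100 = 25000
denominator = 100 = 100
card(S) = 25000 / 100 = 250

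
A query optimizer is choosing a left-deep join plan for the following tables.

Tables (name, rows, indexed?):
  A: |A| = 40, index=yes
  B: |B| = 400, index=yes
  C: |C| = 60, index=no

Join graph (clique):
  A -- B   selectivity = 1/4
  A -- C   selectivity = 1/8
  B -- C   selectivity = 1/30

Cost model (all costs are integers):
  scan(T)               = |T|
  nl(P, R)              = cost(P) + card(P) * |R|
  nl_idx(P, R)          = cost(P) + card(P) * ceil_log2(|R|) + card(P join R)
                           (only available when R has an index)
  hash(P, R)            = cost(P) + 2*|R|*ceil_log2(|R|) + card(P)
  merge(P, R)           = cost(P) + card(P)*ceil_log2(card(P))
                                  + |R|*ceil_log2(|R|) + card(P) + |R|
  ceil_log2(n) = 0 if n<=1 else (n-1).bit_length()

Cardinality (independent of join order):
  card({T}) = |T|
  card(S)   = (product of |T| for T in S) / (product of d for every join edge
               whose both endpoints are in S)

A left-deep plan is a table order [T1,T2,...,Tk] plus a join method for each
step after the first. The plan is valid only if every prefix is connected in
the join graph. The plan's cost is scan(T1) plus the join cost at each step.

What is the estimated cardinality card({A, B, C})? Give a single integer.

1000

Tables in S: A(40), B(400), C(60)
Edges inside S: A-B(d=4), A-C(d=8), B-C(d=30)
numerator = 40 * 400 * 60 = 960000
denominator = 4 * 8 * 30 = 960
card(S) = 960000 / 960 = 1000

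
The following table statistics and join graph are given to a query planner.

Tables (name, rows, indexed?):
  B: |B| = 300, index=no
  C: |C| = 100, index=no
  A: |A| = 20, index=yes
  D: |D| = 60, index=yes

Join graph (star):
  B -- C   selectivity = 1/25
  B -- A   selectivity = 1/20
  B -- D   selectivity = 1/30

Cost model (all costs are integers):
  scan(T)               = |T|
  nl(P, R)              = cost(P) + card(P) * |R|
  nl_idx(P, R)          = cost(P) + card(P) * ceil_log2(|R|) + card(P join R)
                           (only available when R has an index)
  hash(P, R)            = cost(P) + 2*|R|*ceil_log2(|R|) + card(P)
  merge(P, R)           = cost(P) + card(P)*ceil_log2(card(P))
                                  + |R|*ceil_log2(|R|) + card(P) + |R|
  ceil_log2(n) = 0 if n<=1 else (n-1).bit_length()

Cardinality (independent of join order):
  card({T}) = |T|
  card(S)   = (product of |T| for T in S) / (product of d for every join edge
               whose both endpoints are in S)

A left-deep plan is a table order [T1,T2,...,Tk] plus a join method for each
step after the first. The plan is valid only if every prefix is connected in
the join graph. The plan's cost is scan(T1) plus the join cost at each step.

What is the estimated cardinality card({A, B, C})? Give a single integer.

1200

Tables in S: A(20), B(300), C(100)
Edges inside S: B-C(d=25), B-A(d=20)
numerator = 20 * 300 * 100 = 600000
denominator = 25 * 20 = 500
card(S) = 600000 / 500 = 1200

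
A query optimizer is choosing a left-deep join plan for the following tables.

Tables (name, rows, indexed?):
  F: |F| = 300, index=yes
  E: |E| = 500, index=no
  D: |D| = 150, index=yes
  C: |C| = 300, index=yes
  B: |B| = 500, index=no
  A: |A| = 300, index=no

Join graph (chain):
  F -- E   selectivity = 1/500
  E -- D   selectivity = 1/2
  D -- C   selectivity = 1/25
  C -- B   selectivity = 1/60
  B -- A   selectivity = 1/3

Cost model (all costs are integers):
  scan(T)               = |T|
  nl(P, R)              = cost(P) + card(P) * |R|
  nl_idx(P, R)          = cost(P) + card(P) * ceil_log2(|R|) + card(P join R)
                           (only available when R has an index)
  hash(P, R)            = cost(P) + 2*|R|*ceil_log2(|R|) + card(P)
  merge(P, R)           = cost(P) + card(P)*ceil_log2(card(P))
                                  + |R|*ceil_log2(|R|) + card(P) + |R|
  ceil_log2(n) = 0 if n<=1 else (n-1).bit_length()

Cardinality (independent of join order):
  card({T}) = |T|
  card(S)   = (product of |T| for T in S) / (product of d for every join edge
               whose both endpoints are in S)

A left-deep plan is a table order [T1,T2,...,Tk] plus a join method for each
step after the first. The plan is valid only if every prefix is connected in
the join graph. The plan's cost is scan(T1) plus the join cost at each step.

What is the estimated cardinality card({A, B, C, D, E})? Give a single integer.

Tables in S: A(300), B(500), C(300), D(150), E(500)
Edges inside S: E-D(d=2), D-C(d=25), C-B(d=60), B-A(d=3)
numerator = 300 * 500 * 300 * 150 * 500 = 3375000000000
denominator = 2 * 25 * 60 * 3 = 9000
card(S) = 3375000000000 / 9000 = 375000000

375000000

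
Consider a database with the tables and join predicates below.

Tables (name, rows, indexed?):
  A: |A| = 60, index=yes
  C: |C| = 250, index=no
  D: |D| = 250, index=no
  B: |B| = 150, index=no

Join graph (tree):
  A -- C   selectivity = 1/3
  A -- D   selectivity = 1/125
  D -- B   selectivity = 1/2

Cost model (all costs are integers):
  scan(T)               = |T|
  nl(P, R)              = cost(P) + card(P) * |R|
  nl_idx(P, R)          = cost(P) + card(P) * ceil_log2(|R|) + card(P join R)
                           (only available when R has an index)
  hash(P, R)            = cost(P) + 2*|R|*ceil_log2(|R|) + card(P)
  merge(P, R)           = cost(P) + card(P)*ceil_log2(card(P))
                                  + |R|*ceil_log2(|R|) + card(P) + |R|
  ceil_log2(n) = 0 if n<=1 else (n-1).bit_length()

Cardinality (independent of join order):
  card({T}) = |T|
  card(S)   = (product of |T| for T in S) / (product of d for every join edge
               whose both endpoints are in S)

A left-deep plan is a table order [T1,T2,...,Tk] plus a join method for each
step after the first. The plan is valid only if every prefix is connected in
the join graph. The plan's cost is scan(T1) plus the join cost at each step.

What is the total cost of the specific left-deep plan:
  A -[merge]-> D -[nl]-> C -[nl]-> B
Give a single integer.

1532730

step 1: scan A: cost=60, card=60
step 2: join D via merge
    card(P join D) = 60*250/(125) = 120
    cost = 60 + 60*6 + 250*8 + 60 + 250 = 2730
step 3: join C via nl
    card(P join C) = 120*250/(3) = 10000
    cost = 2730 + 120*250 = 32730
step 4: join B via nl
    card(P join B) = 10000*150/(2) = 750000
    cost = 32730 + 10000*150 = 1532730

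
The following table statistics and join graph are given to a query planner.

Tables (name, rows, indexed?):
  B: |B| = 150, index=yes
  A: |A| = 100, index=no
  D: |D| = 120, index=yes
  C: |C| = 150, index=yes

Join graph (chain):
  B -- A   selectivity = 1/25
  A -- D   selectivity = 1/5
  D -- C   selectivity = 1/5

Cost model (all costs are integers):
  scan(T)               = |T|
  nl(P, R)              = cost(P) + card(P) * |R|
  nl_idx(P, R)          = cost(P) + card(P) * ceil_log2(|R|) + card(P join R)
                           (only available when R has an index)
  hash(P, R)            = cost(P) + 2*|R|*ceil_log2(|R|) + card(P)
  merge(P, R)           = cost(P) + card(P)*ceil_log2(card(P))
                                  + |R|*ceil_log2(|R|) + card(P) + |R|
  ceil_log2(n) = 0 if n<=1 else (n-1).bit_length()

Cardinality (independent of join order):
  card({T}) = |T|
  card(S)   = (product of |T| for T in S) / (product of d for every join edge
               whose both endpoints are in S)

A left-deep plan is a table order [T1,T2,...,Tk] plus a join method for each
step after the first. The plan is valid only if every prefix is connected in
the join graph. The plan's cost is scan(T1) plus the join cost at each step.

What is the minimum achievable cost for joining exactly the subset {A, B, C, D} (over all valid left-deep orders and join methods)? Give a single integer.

Selinger DP over subsets of {A,B,C,D}:
  {B}: scan cost=150, card=150
  {A}: scan cost=100, card=100
  {D}: scan cost=120, card=120
  {C}: scan cost=150, card=150
  {AB}: card=600; try (B,nl_idx)→1500, (A,hash)→1700, (B,merge)→2250, (A,merge)→2300, (B,hash)→2600, (B,nl)→15100 …(+1); best=1500 via (B,nl_idx)
  {AD}: card=2400; try (A,hash)→1640, (D,merge)→1860, (D,hash)→1880, (A,merge)→1880, (D,nl_idx)→3200, (D,nl)→12100 …(+1); best=1640 via (A,hash)
  {CD}: card=3600; try (D,hash)→1980, (C,merge)→2430, (D,merge)→2460, (C,hash)→2640, (C,nl_idx)→4680, (D,nl_idx)→4800 …(+2); best=1980 via (D,hash)
  {ABD}: card=14400; try (D,hash)→3780, (B,hash)→6440, (D,merge)→9060, (D,nl_idx)→20100, (B,merge)→34190, (B,nl_idx)→35240 …(+2); best=3780 via (D,hash)
  {ACD}: card=72000; try (C,hash)→6440, (A,hash)→6980, (C,merge)→34190, (A,merge)→49580, (C,nl_idx)→92840, (C,nl)→361640 …(+1); best=6440 via (C,hash)
  {ABCD}: card=432000; try (C,hash)→20580, (B,hash)→80840, (C,merge)→221130, (C,nl_idx)→550980, (B,nl_idx)→1014440, (B,merge)→1303790 …(+2); best=20580 via (C,hash)

20580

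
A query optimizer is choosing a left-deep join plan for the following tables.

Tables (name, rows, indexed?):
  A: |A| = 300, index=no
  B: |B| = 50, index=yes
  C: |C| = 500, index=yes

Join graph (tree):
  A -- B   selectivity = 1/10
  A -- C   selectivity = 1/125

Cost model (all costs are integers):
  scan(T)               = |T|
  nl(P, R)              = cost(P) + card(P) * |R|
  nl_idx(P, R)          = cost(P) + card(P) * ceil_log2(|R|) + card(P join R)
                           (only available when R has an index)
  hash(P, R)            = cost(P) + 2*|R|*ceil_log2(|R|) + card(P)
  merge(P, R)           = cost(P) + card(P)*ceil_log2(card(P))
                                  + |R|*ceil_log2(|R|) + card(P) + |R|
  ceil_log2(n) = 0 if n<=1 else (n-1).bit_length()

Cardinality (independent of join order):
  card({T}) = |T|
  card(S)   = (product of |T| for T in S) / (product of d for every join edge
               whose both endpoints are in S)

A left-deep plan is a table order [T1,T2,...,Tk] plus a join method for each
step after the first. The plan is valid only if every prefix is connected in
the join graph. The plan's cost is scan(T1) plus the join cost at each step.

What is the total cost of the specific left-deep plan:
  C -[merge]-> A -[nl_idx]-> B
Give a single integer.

step 1: scan C: cost=500, card=500
step 2: join A via merge
    card(P join A) = 500*300/(125) = 1200
    cost = 500 + 500*9 + 300*9 + 500 + 300 = 8500
step 3: join B via nl_idx
    card(P join B) = 1200*50/(10) = 6000
    cost = 8500 + 1200*6 + 6000 = 21700

21700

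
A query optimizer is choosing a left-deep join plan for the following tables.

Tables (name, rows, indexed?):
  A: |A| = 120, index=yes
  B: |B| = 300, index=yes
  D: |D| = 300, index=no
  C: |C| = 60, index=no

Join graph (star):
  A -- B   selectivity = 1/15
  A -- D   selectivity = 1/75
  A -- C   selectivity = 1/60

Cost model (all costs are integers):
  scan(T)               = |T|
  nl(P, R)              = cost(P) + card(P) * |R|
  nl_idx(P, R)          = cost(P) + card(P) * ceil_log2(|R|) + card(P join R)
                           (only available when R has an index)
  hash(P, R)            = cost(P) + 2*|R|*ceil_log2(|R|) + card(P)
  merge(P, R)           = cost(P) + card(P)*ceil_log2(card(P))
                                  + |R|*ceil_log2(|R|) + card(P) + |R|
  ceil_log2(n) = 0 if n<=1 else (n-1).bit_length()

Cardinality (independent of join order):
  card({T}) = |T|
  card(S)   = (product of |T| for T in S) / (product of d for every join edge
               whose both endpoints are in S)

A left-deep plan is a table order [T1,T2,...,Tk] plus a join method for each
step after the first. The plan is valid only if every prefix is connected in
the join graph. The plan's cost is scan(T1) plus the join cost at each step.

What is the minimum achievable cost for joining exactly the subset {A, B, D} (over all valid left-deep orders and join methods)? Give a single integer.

8160

Selinger DP over subsets of {A,B,D}:
  {A}: scan cost=120, card=120
  {B}: scan cost=300, card=300
  {D}: scan cost=300, card=300
  {AB}: card=2400; try (A,hash)→2280, (B,nl_idx)→3600, (B,merge)→4080, (A,merge)→4260, (A,nl_idx)→4800, (B,hash)→5640 …(+2); best=2280 via (A,hash)
  {AD}: card=480; try (A,hash)→2280, (A,nl_idx)→2880, (D,merge)→4080, (A,merge)→4260, (D,hash)→5640, (D,nl)→36120 …(+1); best=2280 via (A,hash)
  {ABD}: card=9600; try (B,hash)→8160, (D,hash)→10080, (B,merge)→10080, (B,nl_idx)→16200, (D,merge)→36480, (B,nl)→146280 …(+1); best=8160 via (B,hash)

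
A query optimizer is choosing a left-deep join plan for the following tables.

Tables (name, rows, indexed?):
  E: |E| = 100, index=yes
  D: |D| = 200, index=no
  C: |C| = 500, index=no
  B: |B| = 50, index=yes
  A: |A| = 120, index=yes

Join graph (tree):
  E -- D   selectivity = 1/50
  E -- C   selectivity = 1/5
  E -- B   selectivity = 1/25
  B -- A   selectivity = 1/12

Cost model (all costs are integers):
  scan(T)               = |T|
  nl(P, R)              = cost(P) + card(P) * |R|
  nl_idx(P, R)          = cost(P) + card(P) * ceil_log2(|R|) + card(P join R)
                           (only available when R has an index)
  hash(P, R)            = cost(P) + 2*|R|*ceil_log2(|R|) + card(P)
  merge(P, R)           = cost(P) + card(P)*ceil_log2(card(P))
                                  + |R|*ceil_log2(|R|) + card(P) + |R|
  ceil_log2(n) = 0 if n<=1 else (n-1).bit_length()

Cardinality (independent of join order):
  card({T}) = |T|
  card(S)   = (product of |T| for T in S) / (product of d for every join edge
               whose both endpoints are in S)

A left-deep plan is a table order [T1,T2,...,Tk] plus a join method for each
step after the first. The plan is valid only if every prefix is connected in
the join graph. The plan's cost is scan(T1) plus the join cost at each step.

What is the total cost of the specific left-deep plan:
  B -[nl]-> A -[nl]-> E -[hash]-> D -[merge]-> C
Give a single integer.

178250

step 1: scan B: cost=50, card=50
step 2: join A via nl
    card(P join A) = 50*120/(12) = 500
    cost = 50 + 50*120 = 6050
step 3: join E via nl
    card(P join E) = 500*100/(25) = 2000
    cost = 6050 + 500*100 = 56050
step 4: join D via hash
    card(P join D) = 2000*200/(50) = 8000
    cost = 56050 + 2*200*8 + 2000 = 61250
step 5: join C via merge
    card(P join C) = 8000*500/(5) = 800000
    cost = 61250 + 8000*13 + 500*9 + 8000 + 500 = 178250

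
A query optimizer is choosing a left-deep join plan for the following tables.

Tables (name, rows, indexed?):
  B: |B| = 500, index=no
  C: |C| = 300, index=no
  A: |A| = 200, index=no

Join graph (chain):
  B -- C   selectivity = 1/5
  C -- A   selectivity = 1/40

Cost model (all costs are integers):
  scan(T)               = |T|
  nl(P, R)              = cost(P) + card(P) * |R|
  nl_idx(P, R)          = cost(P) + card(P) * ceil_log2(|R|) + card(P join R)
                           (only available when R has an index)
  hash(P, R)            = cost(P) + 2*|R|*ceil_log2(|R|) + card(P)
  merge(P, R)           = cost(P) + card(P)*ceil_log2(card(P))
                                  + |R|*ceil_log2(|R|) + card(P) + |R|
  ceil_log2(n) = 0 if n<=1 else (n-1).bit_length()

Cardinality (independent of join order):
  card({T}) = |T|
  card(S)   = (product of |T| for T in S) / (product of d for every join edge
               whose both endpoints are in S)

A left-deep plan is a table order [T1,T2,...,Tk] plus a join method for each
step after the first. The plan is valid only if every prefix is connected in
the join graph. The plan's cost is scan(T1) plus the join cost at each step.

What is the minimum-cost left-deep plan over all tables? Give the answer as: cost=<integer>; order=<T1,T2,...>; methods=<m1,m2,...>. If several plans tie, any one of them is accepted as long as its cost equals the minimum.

Selinger DP (subsets sized 1..n):
  {B}: scan cost=500, card=500
  {C}: scan cost=300, card=300
  {A}: scan cost=200, card=200
  {BC}: card=30000; try (C,hash)→6400, (B,merge)→8300, (C,merge)→8500, (B,hash)→9600, (B,nl)→150300, (C,nl)→150500; best=6400 via (C,hash)
  {AC}: card=1500; try (A,hash)→3800, (C,merge)→5000, (A,merge)→5100, (C,hash)→5800, (C,nl)→60200, (A,nl)→60300; best=3800 via (A,hash)
  {ABC}: card=150000; try (B,hash)→14300, (B,merge)→26800, (A,hash)→39600, (A,merge)→488200, (B,nl)→753800, (A,nl)→6006400; best=14300 via (B,hash)

cost=14300; order=C,A,B; methods=hash,hash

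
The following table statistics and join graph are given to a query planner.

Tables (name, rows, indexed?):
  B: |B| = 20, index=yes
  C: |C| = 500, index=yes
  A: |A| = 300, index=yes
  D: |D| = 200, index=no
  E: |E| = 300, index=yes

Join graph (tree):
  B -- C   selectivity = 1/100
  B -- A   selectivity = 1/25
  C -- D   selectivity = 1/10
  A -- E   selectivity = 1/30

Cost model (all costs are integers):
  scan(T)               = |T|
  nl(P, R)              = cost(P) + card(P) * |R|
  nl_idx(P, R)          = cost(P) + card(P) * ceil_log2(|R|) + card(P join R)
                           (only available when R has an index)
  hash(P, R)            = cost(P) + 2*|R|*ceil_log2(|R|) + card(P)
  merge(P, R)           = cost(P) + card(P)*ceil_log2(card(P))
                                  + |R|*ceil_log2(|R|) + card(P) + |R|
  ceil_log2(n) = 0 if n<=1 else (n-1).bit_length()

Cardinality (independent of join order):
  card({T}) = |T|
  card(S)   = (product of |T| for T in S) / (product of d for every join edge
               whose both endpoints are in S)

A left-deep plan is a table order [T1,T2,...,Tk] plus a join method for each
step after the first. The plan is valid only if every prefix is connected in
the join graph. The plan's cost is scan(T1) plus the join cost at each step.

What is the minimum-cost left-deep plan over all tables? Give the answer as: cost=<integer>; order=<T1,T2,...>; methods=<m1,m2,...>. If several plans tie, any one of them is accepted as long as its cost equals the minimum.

Selinger DP (subsets sized 1..n):
  {B}: scan cost=20, card=20
  {C}: scan cost=500, card=500
  {A}: scan cost=300, card=300
  {D}: scan cost=200, card=200
  {E}: scan cost=300, card=300
  {BC}: card=100; try (C,nl_idx)→300, (B,hash)→1200, (B,nl_idx)→3100, (C,merge)→5140, (B,merge)→5620, (C,hash)→9040 …(+2); best=300 via (C,nl_idx)
  {AB}: card=240; try (A,nl_idx)→440, (B,hash)→800, (B,nl_idx)→2040, (A,merge)→3140, (B,merge)→3420, (A,hash)→5440 …(+2); best=440 via (A,nl_idx)
  {CD}: card=10000; try (D,hash)→4200, (C,merge)→7000, (D,merge)→7300, (C,hash)→9400, (C,nl_idx)→12000, (C,nl)→100200 …(+1); best=4200 via (D,hash)
  {AE}: card=3000; try (E,hash)→6000, (E,nl_idx)→6000, (A,hash)→6000, (A,nl_idx)→6000, (E,merge)→6300, (A,merge)→6300 …(+2); best=6000 via (E,hash)
  {ABC}: card=1200; try (A,nl_idx)→2400, (C,nl_idx)→3800, (A,merge)→4100, (A,hash)→5800, (C,merge)→7600, (C,hash)→9680 …(+2); best=2400 via (A,nl_idx)
  {BCD}: card=2000; try (D,merge)→2900, (D,hash)→3600, (B,hash)→14400, (D,nl)→20300, (B,nl_idx)→56200, (B,merge)→154320 …(+1); best=2900 via (D,merge)
  {ABE}: card=2400; try (E,nl_idx)→5000, (E,merge)→5600, (E,hash)→6080, (B,hash)→9200, (B,nl_idx)→23400, (B,merge)→45120 …(+2); best=5000 via (E,nl_idx)
  {ABCD}: card=24000; try (D,hash)→6800, (A,hash)→10300, (D,merge)→18600, (A,merge)→29900, (A,nl_idx)→44900, (D,nl)→242400 …(+1); best=6800 via (D,hash)
  {ABCE}: card=12000; try (E,hash)→9000, (C,hash)→16400, (E,merge)→19800, (E,nl_idx)→25200, (C,nl_idx)→38600, (C,merge)→41200 …(+2); best=9000 via (E,hash)
  {ABCDE}: card=240000; try (D,hash)→24200, (E,hash)→36200, (D,merge)→190800, (E,merge)→393800, (E,nl_idx)→462800, (D,nl)→2409000 …(+1); best=24200 via (D,hash)

cost=24200; order=B,C,A,E,D; methods=nl_idx,nl_idx,hash,hash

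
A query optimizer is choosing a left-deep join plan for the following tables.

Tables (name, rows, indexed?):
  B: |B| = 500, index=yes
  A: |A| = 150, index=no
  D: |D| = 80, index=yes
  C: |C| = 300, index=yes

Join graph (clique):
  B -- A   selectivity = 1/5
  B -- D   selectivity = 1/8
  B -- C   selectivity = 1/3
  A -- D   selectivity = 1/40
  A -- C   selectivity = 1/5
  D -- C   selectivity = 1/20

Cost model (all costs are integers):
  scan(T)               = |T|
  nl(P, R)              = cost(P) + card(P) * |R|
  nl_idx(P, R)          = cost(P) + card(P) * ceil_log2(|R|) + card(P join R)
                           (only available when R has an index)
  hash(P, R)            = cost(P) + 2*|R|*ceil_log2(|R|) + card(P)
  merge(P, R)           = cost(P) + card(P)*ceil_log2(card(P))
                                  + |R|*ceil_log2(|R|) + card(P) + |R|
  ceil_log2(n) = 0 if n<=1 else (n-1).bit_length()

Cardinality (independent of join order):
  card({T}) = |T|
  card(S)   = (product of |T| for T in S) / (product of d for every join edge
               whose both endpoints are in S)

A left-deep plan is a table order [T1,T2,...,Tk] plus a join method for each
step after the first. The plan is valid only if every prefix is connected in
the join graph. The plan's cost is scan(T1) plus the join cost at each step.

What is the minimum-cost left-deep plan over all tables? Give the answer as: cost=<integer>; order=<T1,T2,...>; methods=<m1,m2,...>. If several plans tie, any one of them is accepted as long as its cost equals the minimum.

cost=14920; order=A,D,C,B; methods=hash,nl_idx,hash

Selinger DP (subsets sized 1..n):
  {B}: scan cost=500, card=500
  {A}: scan cost=150, card=150
  {D}: scan cost=80, card=80
  {C}: scan cost=300, card=300
  {AB}: card=15000; try (A,hash)→3400, (B,merge)→6500, (A,merge)→6850, (B,hash)→9300, (B,nl_idx)→16500, (B,nl)→75150 …(+1); best=3400 via (A,hash)
  {BD}: card=5000; try (D,hash)→2120, (B,merge)→5720, (B,nl_idx)→5800, (D,merge)→6140, (D,nl_idx)→9000, (B,hash)→9160 …(+2); best=2120 via (D,hash)
  {BC}: card=50000; try (C,hash)→6400, (B,merge)→8300, (C,merge)→8500, (B,hash)→9600, (B,nl_idx)→53000, (C,nl_idx)→55000 …(+2); best=6400 via (C,hash)
  {AD}: card=300; try (D,hash)→1420, (D,nl_idx)→1500, (A,merge)→2070, (D,merge)→2140, (A,hash)→2560, (A,nl)→12080 …(+1); best=1420 via (D,hash)
  {AC}: card=9000; try (A,hash)→3000, (C,merge)→4500, (A,merge)→4650, (C,hash)→5700, (C,nl_idx)→10500, (C,nl)→45150 …(+1); best=3000 via (A,hash)
  {CD}: card=1200; try (D,hash)→1720, (C,nl_idx)→2000, (D,nl_idx)→3600, (C,merge)→3720, (D,merge)→3940, (C,hash)→5560 …(+2); best=1720 via (D,hash)
  {ABD}: card=3750; try (B,nl_idx)→7870, (B,merge)→9420, (A,hash)→9520, (B,hash)→10720, (D,hash)→19520, (A,merge)→73470 …(+5); best=7870 via (B,nl_idx)
  {ABC}: card=300000; try (B,hash)→21000, (C,hash)→23800, (A,hash)→58800, (B,merge)→143000, (C,merge)→231400, (B,nl_idx)→384000 …(+5); best=21000 via (B,hash)
  {BCD}: card=25000; try (B,hash)→11920, (C,hash)→12520, (B,merge)→21120, (B,nl_idx)→37520, (D,hash)→57520, (C,nl_idx)→72120 …(+6); best=11920 via (B,hash)
  {ACD}: card=900; try (C,nl_idx)→5020, (A,hash)→5320, (C,hash)→7120, (C,merge)→7420, (D,hash)→13120, (A,merge)→17470 …(+5); best=5020 via (C,nl_idx)
  {ABCD}: card=3750; try (B,hash)→14920, (B,nl_idx)→16870, (C,hash)→17020, (B,merge)→19920, (A,hash)→39320, (C,nl_idx)→45370 …(+9); best=14920 via (B,hash)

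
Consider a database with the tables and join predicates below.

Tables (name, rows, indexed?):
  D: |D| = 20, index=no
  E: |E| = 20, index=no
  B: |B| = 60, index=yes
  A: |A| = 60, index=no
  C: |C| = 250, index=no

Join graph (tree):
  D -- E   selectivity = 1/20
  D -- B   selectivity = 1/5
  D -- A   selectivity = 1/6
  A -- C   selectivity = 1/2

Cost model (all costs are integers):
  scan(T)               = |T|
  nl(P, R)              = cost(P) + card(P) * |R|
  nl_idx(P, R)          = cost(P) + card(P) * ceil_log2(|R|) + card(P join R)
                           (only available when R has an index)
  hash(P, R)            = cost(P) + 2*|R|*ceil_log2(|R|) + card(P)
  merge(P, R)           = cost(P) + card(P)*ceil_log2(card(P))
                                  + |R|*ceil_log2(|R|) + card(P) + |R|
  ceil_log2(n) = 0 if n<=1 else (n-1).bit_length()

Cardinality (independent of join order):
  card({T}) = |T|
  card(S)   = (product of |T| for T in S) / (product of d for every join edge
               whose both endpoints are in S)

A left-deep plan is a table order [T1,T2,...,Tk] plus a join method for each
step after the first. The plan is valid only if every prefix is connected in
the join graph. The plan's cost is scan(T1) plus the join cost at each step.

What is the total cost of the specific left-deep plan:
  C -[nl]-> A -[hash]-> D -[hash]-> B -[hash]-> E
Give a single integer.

step 1: scan C: cost=250, card=250
step 2: join A via nl
    card(P join A) = 250*60/(2) = 7500
    cost = 250 + 250*60 = 15250
step 3: join D via hash
    card(P join D) = 7500*20/(6) = 25000
    cost = 15250 + 2*20*5 + 7500 = 22950
step 4: join B via hash
    card(P join B) = 25000*60/(5) = 300000
    cost = 22950 + 2*60*6 + 25000 = 48670
step 5: join E via hash
    card(P join E) = 300000*20/(20) = 300000
    cost = 48670 + 2*20*5 + 300000 = 348870

348870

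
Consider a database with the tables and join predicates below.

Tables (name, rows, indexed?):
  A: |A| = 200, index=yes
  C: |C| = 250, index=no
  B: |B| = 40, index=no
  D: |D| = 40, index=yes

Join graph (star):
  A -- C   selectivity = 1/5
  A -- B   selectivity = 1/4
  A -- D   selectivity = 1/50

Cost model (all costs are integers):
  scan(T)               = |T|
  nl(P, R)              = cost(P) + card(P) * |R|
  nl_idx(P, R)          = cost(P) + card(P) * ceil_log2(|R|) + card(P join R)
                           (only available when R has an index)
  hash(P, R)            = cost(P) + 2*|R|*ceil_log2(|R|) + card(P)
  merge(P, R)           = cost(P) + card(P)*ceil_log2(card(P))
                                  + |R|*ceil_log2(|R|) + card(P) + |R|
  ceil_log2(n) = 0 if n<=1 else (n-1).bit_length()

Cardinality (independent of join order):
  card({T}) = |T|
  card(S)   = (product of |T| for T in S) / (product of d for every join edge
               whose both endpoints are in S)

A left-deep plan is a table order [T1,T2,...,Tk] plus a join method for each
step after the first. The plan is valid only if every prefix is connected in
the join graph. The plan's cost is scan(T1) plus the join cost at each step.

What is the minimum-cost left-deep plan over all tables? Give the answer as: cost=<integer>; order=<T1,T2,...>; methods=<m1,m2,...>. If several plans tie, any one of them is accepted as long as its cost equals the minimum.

cost=6760; order=D,A,B,C; methods=nl_idx,hash,hash

Selinger DP (subsets sized 1..n):
  {A}: scan cost=200, card=200
  {C}: scan cost=250, card=250
  {B}: scan cost=40, card=40
  {D}: scan cost=40, card=40
  {AC}: card=10000; try (A,hash)→3700, (C,merge)→4250, (A,merge)→4300, (C,hash)→4400, (A,nl_idx)→12250, (C,nl)→50200 …(+1); best=3700 via (A,hash)
  {AB}: card=2000; try (B,hash)→880, (A,merge)→2120, (B,merge)→2280, (A,nl_idx)→2360, (A,hash)→3280, (A,nl)→8040 …(+1); best=880 via (B,hash)
  {AD}: card=160; try (A,nl_idx)→520, (D,hash)→880, (D,nl_idx)→1560, (A,merge)→2120, (D,merge)→2280, (A,hash)→3280 …(+2); best=520 via (A,nl_idx)
  {ABC}: card=100000; try (C,hash)→6880, (B,hash)→14180, (C,merge)→27130, (B,merge)→153980, (B,nl)→403700, (C,nl)→500880; best=6880 via (C,hash)
  {ACD}: card=8000; try (C,merge)→4210, (C,hash)→4680, (D,hash)→14180, (C,nl)→40520, (D,nl_idx)→71700, (D,merge)→153980 …(+1); best=4210 via (C,merge)
  {ABD}: card=1600; try (B,hash)→1160, (B,merge)→2240, (D,hash)→3360, (B,nl)→6920, (D,nl_idx)→14480, (D,merge)→25160 …(+1); best=1160 via (B,hash)
  {ABCD}: card=80000; try (C,hash)→6760, (B,hash)→12690, (C,merge)→22610, (D,hash)→107360, (B,merge)→116490, (B,nl)→324210 …(+4); best=6760 via (C,hash)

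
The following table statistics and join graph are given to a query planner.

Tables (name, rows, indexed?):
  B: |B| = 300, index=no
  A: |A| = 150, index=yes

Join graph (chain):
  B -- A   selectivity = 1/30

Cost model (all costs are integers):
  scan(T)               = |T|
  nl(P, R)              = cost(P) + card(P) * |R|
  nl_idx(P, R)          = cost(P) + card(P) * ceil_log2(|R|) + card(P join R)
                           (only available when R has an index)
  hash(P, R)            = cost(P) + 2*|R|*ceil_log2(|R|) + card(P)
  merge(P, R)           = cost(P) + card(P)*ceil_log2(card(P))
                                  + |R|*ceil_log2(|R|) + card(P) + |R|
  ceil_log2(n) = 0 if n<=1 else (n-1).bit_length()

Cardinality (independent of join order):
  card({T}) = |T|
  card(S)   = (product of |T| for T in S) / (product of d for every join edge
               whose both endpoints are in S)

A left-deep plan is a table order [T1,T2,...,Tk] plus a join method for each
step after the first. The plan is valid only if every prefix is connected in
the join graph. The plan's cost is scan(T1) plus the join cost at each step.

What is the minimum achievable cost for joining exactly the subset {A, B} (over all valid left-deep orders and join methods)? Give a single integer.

Selinger DP over subsets of {A,B}:
  {B}: scan cost=300, card=300
  {A}: scan cost=150, card=150
  {AB}: card=1500; try (A,hash)→3000, (A,nl_idx)→4200, (B,merge)→4500, (A,merge)→4650, (B,hash)→5700, (B,nl)→45150 …(+1); best=3000 via (A,hash)

3000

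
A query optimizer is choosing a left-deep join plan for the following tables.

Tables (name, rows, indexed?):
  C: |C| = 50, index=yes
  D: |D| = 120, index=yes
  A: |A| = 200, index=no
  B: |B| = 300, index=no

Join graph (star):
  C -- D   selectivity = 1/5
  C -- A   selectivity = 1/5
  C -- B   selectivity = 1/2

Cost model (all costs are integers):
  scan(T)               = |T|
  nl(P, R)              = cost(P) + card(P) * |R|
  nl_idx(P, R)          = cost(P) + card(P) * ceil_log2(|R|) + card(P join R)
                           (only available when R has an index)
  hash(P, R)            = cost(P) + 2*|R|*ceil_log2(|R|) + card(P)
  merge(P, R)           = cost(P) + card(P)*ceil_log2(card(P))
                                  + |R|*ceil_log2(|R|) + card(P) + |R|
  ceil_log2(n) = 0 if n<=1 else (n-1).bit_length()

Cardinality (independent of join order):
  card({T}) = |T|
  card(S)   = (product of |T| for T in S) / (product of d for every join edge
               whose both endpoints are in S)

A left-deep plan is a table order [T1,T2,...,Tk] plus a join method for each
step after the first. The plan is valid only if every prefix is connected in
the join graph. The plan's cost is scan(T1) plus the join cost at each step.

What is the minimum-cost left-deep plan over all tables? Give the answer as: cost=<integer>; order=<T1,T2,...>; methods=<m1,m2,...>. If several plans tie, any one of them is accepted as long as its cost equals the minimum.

Selinger DP (subsets sized 1..n):
  {C}: scan cost=50, card=50
  {D}: scan cost=120, card=120
  {A}: scan cost=200, card=200
  {B}: scan cost=300, card=300
  {CD}: card=1200; try (C,hash)→840, (D,merge)→1360, (C,merge)→1430, (D,nl_idx)→1600, (D,hash)→1780, (C,nl_idx)→2040 …(+2); best=840 via (C,hash)
  {AC}: card=2000; try (C,hash)→1000, (A,merge)→2200, (C,merge)→2350, (A,hash)→3300, (C,nl_idx)→3400, (A,nl)→10050 …(+1); best=1000 via (C,hash)
  {BC}: card=7500; try (C,hash)→1200, (B,merge)→3400, (C,merge)→3650, (B,hash)→5500, (C,nl_idx)→9600, (B,nl)→15050 …(+1); best=1200 via (C,hash)
  {ACD}: card=48000; try (D,hash)→4680, (A,hash)→5240, (A,merge)→17040, (D,merge)→25960, (D,nl_idx)→63000, (A,nl)→240840 …(+1); best=4680 via (D,hash)
  {BCD}: card=180000; try (B,hash)→7440, (D,hash)→10380, (B,merge)→18240, (D,merge)→107160, (D,nl_idx)→233700, (B,nl)→360840 …(+1); best=7440 via (B,hash)
  {ABC}: card=300000; try (B,hash)→8400, (A,hash)→11900, (B,merge)→28000, (A,merge)→108000, (B,nl)→601000, (A,nl)→1501200; best=8400 via (B,hash)
  {ABCD}: card=7200000; try (B,hash)→58080, (A,hash)→190640, (D,hash)→310080, (B,merge)→823680, (A,merge)→3429240, (D,merge)→6009360 …(+4); best=58080 via (B,hash)

cost=58080; order=A,C,D,B; methods=hash,hash,hash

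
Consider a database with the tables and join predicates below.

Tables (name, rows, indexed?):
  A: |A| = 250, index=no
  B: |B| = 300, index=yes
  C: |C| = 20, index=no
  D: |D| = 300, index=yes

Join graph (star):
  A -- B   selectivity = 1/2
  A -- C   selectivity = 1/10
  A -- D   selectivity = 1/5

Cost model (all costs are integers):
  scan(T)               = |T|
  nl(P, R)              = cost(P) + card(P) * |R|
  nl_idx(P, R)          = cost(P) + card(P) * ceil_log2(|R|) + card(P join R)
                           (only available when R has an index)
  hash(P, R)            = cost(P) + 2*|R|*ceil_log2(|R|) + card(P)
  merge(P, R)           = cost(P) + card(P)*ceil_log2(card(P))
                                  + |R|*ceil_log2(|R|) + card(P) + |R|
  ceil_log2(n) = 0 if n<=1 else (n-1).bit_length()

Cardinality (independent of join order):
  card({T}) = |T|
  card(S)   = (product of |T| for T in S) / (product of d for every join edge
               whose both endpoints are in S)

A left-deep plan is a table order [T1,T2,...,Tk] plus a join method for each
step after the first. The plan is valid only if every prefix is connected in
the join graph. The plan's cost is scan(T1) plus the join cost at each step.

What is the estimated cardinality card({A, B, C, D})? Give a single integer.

4500000

Tables in S: A(250), B(300), C(20), D(300)
Edges inside S: A-B(d=2), A-C(d=10), A-D(d=5)
numerator = 250 * 300 * 20 * 300 = 450000000
denominator = 2 * 10 * 5 = 100
card(S) = 450000000 / 100 = 4500000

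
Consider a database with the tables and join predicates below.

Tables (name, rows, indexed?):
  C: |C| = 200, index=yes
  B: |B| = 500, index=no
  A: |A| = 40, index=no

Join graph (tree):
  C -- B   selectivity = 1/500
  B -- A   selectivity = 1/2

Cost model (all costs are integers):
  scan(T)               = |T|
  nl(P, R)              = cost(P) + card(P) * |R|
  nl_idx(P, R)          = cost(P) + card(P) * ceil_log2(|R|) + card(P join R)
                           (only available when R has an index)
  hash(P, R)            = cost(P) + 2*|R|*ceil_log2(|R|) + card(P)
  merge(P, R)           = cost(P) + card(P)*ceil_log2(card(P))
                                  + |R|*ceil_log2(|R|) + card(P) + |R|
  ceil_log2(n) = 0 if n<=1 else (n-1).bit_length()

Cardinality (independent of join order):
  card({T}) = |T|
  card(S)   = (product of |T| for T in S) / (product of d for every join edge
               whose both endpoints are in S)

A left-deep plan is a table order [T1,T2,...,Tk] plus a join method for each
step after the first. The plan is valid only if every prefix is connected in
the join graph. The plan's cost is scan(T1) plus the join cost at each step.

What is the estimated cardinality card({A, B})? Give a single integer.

Tables in S: A(40), B(500)
Edges inside S: B-A(d=2)
numerator = 40 * 500 = 20000
denominator = 2 = 2
card(S) = 20000 / 2 = 10000

10000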